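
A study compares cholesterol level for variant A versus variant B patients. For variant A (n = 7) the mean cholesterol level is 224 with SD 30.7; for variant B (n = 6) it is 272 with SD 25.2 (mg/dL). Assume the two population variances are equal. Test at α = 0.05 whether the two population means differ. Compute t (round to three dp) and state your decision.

Let group 1 = variant A, group 2 = variant B. H0: μ_1 = μ_2; H1: μ_1 ≠ μ_2 (two-sample pooled-variance t-test, two-sided).
s_p² = [(7−1)·30.7² + (6−1)·25.2²]/(7+6−2) = 802.74
t = (224 − 272)/√[802.74·(1/7 + 1/6)] = -3.045
df = n₁ + n₂ − 2 = 11
Two-sided p-value ≈ 0.011
Since p ≈ 0.011 < α = 0.05, reject H0; the evidence is statistically significant.

t = -3.045; reject H0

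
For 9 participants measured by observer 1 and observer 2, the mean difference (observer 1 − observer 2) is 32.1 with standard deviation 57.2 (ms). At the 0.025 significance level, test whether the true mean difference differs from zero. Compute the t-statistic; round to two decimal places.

1.68

H0: μ_d = 0; H1: μ_d ≠ 0 (paired t-test on the differences, two-sided).
t = d̄/(s_d/√n) = 32.1/(57.2/√9) = 1.68
df = n − 1 = 8
Two-sided p-value ≈ 0.1308
Since p ≈ 0.1308 > α = 0.025, fail to reject H0; the data do not provide sufficient evidence against H0.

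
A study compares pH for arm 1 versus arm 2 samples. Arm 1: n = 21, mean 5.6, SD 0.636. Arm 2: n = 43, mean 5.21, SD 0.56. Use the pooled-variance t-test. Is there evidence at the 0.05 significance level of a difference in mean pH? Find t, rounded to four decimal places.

2.5016

Let group 1 = arm 1, group 2 = arm 2. H0: μ_1 = μ_2; H1: μ_1 ≠ μ_2 (two-sample pooled-variance t-test, two-sided).
s_p² = [(21−1)·0.636² + (43−1)·0.56²]/(21+43−2) = 0.342921
t = (5.6 − 5.21)/√[0.342921·(1/21 + 1/43)] = 2.5016
df = n₁ + n₂ − 2 = 62
Two-sided p-value ≈ 0.015
Since p ≈ 0.015 < α = 0.05, reject H0; the data support H1.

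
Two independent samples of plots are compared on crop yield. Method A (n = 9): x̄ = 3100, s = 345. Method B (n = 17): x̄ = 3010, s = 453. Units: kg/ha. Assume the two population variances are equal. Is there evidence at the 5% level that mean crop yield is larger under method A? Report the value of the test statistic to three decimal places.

0.520

Let group 1 = method A, group 2 = method B. H0: μ_1 = μ_2; H1: μ_1 > μ_2 (two-sample pooled-variance t-test, right-tailed).
s_p² = [(9−1)·345² + (17−1)·453²]/(9+17−2) = 176481
t = (3100 − 3010)/√[176481·(1/9 + 1/17)] = 0.520
df = n₁ + n₂ − 2 = 24
p-value = P(T ≥ 0.520) ≈ 0.304
Since p ≈ 0.304 > α = 0.05, fail to reject H0; the evidence is not statistically significant.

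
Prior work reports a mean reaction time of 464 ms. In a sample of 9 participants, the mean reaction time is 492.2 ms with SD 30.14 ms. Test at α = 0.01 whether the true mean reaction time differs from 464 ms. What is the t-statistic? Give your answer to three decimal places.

2.807

H0: μ = 464; H1: μ ≠ 464 (one-sample t-test, two-sided).
t = (x̄ − μ₀)/(s/√n) = (492.2 − 464)/(30.14/√9) = 2.807
df = n − 1 = 8
Two-sided p-value ≈ 0.023
Since p ≈ 0.023 > α = 0.01, fail to reject H0; the data do not provide sufficient evidence against H0.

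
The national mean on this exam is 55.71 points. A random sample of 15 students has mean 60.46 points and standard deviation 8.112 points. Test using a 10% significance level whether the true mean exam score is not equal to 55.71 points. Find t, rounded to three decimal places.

H0: μ = 55.71; H1: μ ≠ 55.71 (one-sample t-test, two-sided).
t = (x̄ − μ₀)/(s/√n) = (60.46 − 55.71)/(8.112/√15) = 2.268
df = n − 1 = 14
Two-sided p-value ≈ 0.040
Since p ≈ 0.040 < α = 0.1, reject H0; the data support H1.

2.268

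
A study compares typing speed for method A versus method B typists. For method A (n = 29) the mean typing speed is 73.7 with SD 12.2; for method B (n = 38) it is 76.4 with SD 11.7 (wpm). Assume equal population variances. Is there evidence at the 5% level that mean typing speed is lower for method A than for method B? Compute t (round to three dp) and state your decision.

Let group 1 = method A, group 2 = method B. H0: μ_1 = μ_2; H1: μ_1 < μ_2 (two-sample pooled-variance t-test, left-tailed).
s_p² = [(29−1)·12.2² + (38−1)·11.7²]/(29+38−2) = 142.038
t = (73.7 − 76.4)/√[142.038·(1/29 + 1/38)] = -0.919
df = n₁ + n₂ − 2 = 65
p-value = P(T ≤ -0.919) ≈ 0.1808
Since p ≈ 0.1808 > α = 0.05, fail to reject H0; the data do not provide sufficient evidence against H0.

t = -0.919; fail to reject H0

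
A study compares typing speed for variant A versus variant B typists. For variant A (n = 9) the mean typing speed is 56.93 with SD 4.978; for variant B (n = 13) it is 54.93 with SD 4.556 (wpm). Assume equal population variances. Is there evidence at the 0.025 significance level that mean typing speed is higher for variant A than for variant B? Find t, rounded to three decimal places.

0.975

Let group 1 = variant A, group 2 = variant B. H0: μ_1 = μ_2; H1: μ_1 > μ_2 (two-sample pooled-variance t-test, right-tailed).
s_p² = [(9−1)·4.978² + (13−1)·4.556²]/(9+13−2) = 22.3665
t = (56.93 − 54.93)/√[22.3665·(1/9 + 1/13)] = 0.975
df = n₁ + n₂ − 2 = 20
p-value = P(T ≥ 0.975) ≈ 0.1705
Since p ≈ 0.1705 > α = 0.025, fail to reject H0; the data do not provide sufficient evidence against H0.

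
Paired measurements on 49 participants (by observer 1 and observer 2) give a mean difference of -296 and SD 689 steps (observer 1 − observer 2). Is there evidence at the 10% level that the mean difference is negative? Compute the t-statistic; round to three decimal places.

H0: μ_d = 0; H1: μ_d < 0 (paired t-test on the differences, left-tailed).
t = d̄/(s_d/√n) = -296/(689/√49) = -3.007
df = n − 1 = 48
p-value = P(T ≤ -3.007) ≈ 0.0021
Since p ≈ 0.0021 < α = 0.1, reject H0; the evidence is statistically significant.

-3.007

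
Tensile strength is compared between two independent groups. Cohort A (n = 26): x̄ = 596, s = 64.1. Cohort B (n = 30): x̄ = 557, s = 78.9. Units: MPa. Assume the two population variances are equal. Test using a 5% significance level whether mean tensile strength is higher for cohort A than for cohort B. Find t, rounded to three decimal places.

Let group 1 = cohort A, group 2 = cohort B. H0: μ_1 = μ_2; H1: μ_1 > μ_2 (two-sample pooled-variance t-test, right-tailed).
s_p² = [(26−1)·64.1² + (30−1)·78.9²]/(26+30−2) = 5245.4
t = (596 − 557)/√[5245.4·(1/26 + 1/30)] = 2.010
df = n₁ + n₂ − 2 = 54
p-value = P(T ≥ 2.010) ≈ 0.025
Since p ≈ 0.025 < α = 0.05, reject H0; the evidence is statistically significant.

2.010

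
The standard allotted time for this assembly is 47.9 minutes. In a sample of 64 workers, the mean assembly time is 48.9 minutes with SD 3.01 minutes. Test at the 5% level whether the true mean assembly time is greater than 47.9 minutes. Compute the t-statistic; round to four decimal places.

H0: μ = 47.9; H1: μ > 47.9 (one-sample t-test, right-tailed).
t = (x̄ − μ₀)/(s/√n) = (48.9 − 47.9)/(3.01/√64) = 2.6578
df = n − 1 = 63
p-value = P(T ≥ 2.6578) ≈ 0.005
Since p ≈ 0.005 < α = 0.05, reject H0; the evidence is statistically significant.

2.6578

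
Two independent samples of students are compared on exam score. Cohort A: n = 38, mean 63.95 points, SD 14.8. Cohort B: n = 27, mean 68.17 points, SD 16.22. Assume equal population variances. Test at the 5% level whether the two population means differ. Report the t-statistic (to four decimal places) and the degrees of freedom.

t = -1.0886, df = 63

Let group 1 = cohort A, group 2 = cohort B. H0: μ_1 = μ_2; H1: μ_1 ≠ μ_2 (two-sample pooled-variance t-test, two-sided).
s_p² = [(38−1)·14.8² + (27−1)·16.22²]/(38+27−2) = 237.219
t = (63.95 − 68.17)/√[237.219·(1/38 + 1/27)] = -1.0886
df = n₁ + n₂ − 2 = 63
Two-sided p-value ≈ 0.280
Since p ≈ 0.280 > α = 0.05, fail to reject H0; the evidence is not statistically significant.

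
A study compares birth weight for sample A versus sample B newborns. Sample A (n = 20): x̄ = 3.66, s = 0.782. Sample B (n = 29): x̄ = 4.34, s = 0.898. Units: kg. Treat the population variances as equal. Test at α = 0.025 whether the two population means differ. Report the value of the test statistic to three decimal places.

-2.743

Let group 1 = sample A, group 2 = sample B. H0: μ_1 = μ_2; H1: μ_1 ≠ μ_2 (two-sample pooled-variance t-test, two-sided).
s_p² = [(20−1)·0.782² + (29−1)·0.898²]/(20+29−2) = 0.727623
t = (3.66 − 4.34)/√[0.727623·(1/20 + 1/29)] = -2.743
df = n₁ + n₂ − 2 = 47
Two-sided p-value ≈ 0.0086
Since p ≈ 0.0086 < α = 0.025, reject H0; the evidence is statistically significant.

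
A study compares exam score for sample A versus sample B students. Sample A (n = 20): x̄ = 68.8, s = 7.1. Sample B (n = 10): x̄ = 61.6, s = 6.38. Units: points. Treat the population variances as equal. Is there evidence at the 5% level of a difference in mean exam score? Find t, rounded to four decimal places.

Let group 1 = sample A, group 2 = sample B. H0: μ_1 = μ_2; H1: μ_1 ≠ μ_2 (two-sample pooled-variance t-test, two-sided).
s_p² = [(20−1)·7.1² + (10−1)·6.38²]/(20+10−2) = 47.2903
t = (68.8 − 61.6)/√[47.2903·(1/20 + 1/10)] = 2.7033
df = n₁ + n₂ − 2 = 28
Two-sided p-value ≈ 0.0115
Since p ≈ 0.0115 < α = 0.05, reject H0; the evidence is statistically significant.

2.7033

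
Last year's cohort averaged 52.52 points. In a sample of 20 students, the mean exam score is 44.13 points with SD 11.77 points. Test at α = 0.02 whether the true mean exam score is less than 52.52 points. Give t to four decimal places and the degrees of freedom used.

t = -3.1879, df = 19

H0: μ = 52.52; H1: μ < 52.52 (one-sample t-test, left-tailed).
t = (x̄ − μ₀)/(s/√n) = (44.13 − 52.52)/(11.77/√20) = -3.1879
df = n − 1 = 19
p-value = P(T ≤ -3.1879) ≈ 0.0024
Since p ≈ 0.0024 < α = 0.02, reject H0; the data support H1.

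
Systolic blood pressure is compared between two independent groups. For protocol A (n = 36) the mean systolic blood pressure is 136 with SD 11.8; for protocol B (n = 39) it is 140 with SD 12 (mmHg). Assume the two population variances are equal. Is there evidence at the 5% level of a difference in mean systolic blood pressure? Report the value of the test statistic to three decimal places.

-1.454

Let group 1 = protocol A, group 2 = protocol B. H0: μ_1 = μ_2; H1: μ_1 ≠ μ_2 (two-sample pooled-variance t-test, two-sided).
s_p² = [(36−1)·11.8² + (39−1)·12²]/(36+39−2) = 141.718
t = (136 − 140)/√[141.718·(1/36 + 1/39)] = -1.454
df = n₁ + n₂ − 2 = 73
Two-sided p-value ≈ 0.150
Since p ≈ 0.150 > α = 0.05, fail to reject H0; the data do not provide sufficient evidence against H0.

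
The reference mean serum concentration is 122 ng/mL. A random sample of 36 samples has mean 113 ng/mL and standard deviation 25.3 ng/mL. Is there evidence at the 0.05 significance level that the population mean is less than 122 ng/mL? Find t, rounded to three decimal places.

-2.134

H0: μ = 122; H1: μ < 122 (one-sample t-test, left-tailed).
t = (x̄ − μ₀)/(s/√n) = (113 − 122)/(25.3/√36) = -2.134
df = n − 1 = 35
p-value = P(T ≤ -2.134) ≈ 0.020
Since p ≈ 0.020 < α = 0.05, reject H0; the evidence is statistically significant.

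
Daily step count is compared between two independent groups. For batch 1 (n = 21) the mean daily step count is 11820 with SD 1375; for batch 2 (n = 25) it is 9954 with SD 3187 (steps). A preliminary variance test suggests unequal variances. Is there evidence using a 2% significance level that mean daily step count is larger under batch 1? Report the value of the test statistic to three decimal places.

Let group 1 = batch 1, group 2 = batch 2. H0: μ_1 = μ_2; H1: μ_1 > μ_2 (Welch's two-sample t-test, right-tailed).
t = (x̄_1 − x̄_2)/√(s_1²/n_1 + s_2²/n_2) = (11820 − 9954)/√(1375²/21 + 3187²/25) = 2.649
Welch–Satterthwaite df ≈ 33.82
p-value = P(T ≥ 2.649) ≈ 0.0061
Since p ≈ 0.0061 < α = 0.02, reject H0; the data support H1.

2.649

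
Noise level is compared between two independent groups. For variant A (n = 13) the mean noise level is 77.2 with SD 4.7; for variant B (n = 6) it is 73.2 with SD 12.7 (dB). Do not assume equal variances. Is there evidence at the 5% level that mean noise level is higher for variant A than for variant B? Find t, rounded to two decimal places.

0.75

Let group 1 = variant A, group 2 = variant B. H0: μ_1 = μ_2; H1: μ_1 > μ_2 (Welch's two-sample t-test, right-tailed).
t = (x̄_1 − x̄_2)/√(s_1²/n_1 + s_2²/n_2) = (77.2 − 73.2)/√(4.7²/13 + 12.7²/6) = 0.75
Welch–Satterthwaite df ≈ 5.64
p-value = P(T ≥ 0.75) ≈ 0.2422
Since p ≈ 0.2422 > α = 0.05, fail to reject H0; the data do not provide sufficient evidence against H0.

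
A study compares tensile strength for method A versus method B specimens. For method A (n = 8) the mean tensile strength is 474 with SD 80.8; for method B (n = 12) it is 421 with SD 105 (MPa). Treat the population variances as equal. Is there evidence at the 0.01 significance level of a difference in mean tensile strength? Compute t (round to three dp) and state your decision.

Let group 1 = method A, group 2 = method B. H0: μ_1 = μ_2; H1: μ_1 ≠ μ_2 (two-sample pooled-variance t-test, two-sided).
s_p² = [(8−1)·80.8² + (12−1)·105²]/(8+12−2) = 9276.42
t = (474 − 421)/√[9276.42·(1/8 + 1/12)] = 1.206
df = n₁ + n₂ − 2 = 18
Two-sided p-value ≈ 0.244
Since p ≈ 0.244 > α = 0.01, fail to reject H0; the data do not provide sufficient evidence against H0.

t = 1.206; fail to reject H0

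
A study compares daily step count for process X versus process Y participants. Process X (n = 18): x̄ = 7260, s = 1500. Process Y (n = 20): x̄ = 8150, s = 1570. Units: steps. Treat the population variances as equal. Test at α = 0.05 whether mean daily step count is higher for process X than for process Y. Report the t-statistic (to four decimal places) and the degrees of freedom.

t = -1.7819, df = 36

Let group 1 = process X, group 2 = process Y. H0: μ_1 = μ_2; H1: μ_1 > μ_2 (two-sample pooled-variance t-test, right-tailed).
s_p² = [(18−1)·1500² + (20−1)·1570²]/(18+20−2) = 2363420
t = (7260 − 8150)/√[2363420·(1/18 + 1/20)] = -1.7819
df = n₁ + n₂ − 2 = 36
p-value = P(T ≥ -1.7819) ≈ 0.9584
Since p ≈ 0.9584 > α = 0.05, fail to reject H0; the data do not provide sufficient evidence against H0.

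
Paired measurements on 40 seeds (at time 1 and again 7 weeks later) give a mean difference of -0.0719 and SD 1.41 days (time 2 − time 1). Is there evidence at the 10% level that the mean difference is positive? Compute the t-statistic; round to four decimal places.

H0: μ_d = 0; H1: μ_d > 0 (paired t-test on the differences, right-tailed).
t = d̄/(s_d/√n) = -0.0719/(1.41/√40) = -0.3225
df = n − 1 = 39
p-value = P(T ≥ -0.3225) ≈ 0.626
Since p ≈ 0.626 > α = 0.1, fail to reject H0; the evidence is not statistically significant.

-0.3225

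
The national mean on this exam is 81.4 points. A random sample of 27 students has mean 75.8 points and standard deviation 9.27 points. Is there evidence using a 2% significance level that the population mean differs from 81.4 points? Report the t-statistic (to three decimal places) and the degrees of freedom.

H0: μ = 81.4; H1: μ ≠ 81.4 (one-sample t-test, two-sided).
t = (x̄ − μ₀)/(s/√n) = (75.8 − 81.4)/(9.27/√27) = -3.139
df = n − 1 = 26
Two-sided p-value ≈ 0.0042
Since p ≈ 0.0042 < α = 0.02, reject H0; the evidence is statistically significant.

t = -3.139, df = 26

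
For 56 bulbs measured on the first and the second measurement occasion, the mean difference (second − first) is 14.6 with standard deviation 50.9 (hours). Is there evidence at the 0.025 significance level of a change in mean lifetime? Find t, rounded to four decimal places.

H0: μ_d = 0; H1: μ_d ≠ 0 (paired t-test on the differences, two-sided).
t = d̄/(s_d/√n) = 14.6/(50.9/√56) = 2.1465
df = n − 1 = 55
Two-sided p-value ≈ 0.036
Since p ≈ 0.036 > α = 0.025, fail to reject H0; the evidence is not statistically significant.

2.1465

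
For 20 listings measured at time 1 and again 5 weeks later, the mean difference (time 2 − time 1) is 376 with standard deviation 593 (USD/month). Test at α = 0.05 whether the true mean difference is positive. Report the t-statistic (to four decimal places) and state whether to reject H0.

t = 2.8356; reject H0

H0: μ_d = 0; H1: μ_d > 0 (paired t-test on the differences, right-tailed).
t = d̄/(s_d/√n) = 376/(593/√20) = 2.8356
df = n − 1 = 19
p-value = P(T ≥ 2.8356) ≈ 0.0053
Since p ≈ 0.0053 < α = 0.05, reject H0; the data support H1.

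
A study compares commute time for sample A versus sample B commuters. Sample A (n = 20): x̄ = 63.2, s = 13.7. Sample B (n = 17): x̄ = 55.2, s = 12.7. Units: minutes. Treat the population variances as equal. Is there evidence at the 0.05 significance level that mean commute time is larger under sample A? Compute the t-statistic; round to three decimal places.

Let group 1 = sample A, group 2 = sample B. H0: μ_1 = μ_2; H1: μ_1 > μ_2 (two-sample pooled-variance t-test, right-tailed).
s_p² = [(20−1)·13.7² + (17−1)·12.7²]/(20+17−2) = 175.621
t = (63.2 − 55.2)/√[175.621·(1/20 + 1/17)] = 1.830
df = n₁ + n₂ − 2 = 35
p-value = P(T ≥ 1.830) ≈ 0.0379
Since p ≈ 0.0379 < α = 0.05, reject H0; the evidence is statistically significant.

1.830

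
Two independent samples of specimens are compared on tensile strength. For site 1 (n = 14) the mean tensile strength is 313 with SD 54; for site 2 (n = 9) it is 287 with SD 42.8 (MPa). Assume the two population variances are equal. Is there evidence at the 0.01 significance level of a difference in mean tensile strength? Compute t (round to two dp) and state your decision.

t = 1.22; fail to reject H0

Let group 1 = site 1, group 2 = site 2. H0: μ_1 = μ_2; H1: μ_1 ≠ μ_2 (two-sample pooled-variance t-test, two-sided).
s_p² = [(14−1)·54² + (9−1)·42.8²]/(14+9−2) = 2502.99
t = (313 − 287)/√[2502.99·(1/14 + 1/9)] = 1.22
df = n₁ + n₂ − 2 = 21
Two-sided p-value ≈ 0.237
Since p ≈ 0.237 > α = 0.01, fail to reject H0; the data do not provide sufficient evidence against H0.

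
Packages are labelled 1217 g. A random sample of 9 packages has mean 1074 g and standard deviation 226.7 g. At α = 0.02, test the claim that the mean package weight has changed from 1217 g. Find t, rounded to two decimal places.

H0: μ = 1217; H1: μ ≠ 1217 (one-sample t-test, two-sided).
t = (x̄ − μ₀)/(s/√n) = (1074 − 1217)/(226.7/√9) = -1.89
df = n − 1 = 8
Two-sided p-value ≈ 0.0951
Since p ≈ 0.0951 > α = 0.02, fail to reject H0; the evidence is not statistically significant.

-1.89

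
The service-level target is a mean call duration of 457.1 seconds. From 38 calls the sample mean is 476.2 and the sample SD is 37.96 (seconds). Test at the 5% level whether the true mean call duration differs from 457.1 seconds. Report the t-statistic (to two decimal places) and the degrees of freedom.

t = 3.10, df = 37

H0: μ = 457.1; H1: μ ≠ 457.1 (one-sample t-test, two-sided).
t = (x̄ − μ₀)/(s/√n) = (476.2 − 457.1)/(37.96/√38) = 3.10
df = n − 1 = 37
Two-sided p-value ≈ 0.004
Since p ≈ 0.004 < α = 0.05, reject H0; the evidence is statistically significant.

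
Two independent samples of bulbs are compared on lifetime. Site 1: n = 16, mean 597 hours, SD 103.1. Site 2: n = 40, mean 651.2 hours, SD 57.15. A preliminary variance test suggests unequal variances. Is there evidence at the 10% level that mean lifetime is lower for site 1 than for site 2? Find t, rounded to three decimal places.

Let group 1 = site 1, group 2 = site 2. H0: μ_1 = μ_2; H1: μ_1 < μ_2 (Welch's two-sample t-test, left-tailed).
t = (x̄_1 − x̄_2)/√(s_1²/n_1 + s_2²/n_2) = (597 − 651.2)/√(103.1²/16 + 57.15²/40) = -1.984
Welch–Satterthwaite df ≈ 18.80
p-value = P(T ≤ -1.984) ≈ 0.031
Since p ≈ 0.031 < α = 0.1, reject H0; the data support H1.

-1.984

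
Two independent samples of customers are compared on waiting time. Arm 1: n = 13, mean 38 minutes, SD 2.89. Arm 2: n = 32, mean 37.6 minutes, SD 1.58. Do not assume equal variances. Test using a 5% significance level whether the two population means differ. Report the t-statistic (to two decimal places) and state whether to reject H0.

Let group 1 = arm 1, group 2 = arm 2. H0: μ_1 = μ_2; H1: μ_1 ≠ μ_2 (Welch's two-sample t-test, two-sided).
t = (x̄_1 − x̄_2)/√(s_1²/n_1 + s_2²/n_2) = (38 − 37.6)/√(2.89²/13 + 1.58²/32) = 0.47
Welch–Satterthwaite df ≈ 15.01
Two-sided p-value ≈ 0.644
Since p ≈ 0.644 > α = 0.05, fail to reject H0; the data do not provide sufficient evidence against H0.

t = 0.47; fail to reject H0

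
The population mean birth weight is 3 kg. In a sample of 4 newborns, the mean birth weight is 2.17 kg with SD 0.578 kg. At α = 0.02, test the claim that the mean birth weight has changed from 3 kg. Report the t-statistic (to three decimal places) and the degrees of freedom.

H0: μ = 3; H1: μ ≠ 3 (one-sample t-test, two-sided).
t = (x̄ − μ₀)/(s/√n) = (2.17 − 3)/(0.578/√4) = -2.872
df = n − 1 = 3
Two-sided p-value ≈ 0.064
Since p ≈ 0.064 > α = 0.02, fail to reject H0; the evidence is not statistically significant.

t = -2.872, df = 3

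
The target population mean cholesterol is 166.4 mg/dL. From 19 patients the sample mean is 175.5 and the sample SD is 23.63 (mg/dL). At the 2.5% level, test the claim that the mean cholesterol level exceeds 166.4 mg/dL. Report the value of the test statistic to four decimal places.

H0: μ = 166.4; H1: μ > 166.4 (one-sample t-test, right-tailed).
t = (x̄ − μ₀)/(s/√n) = (175.5 − 166.4)/(23.63/√19) = 1.6786
df = n − 1 = 18
p-value = P(T ≥ 1.6786) ≈ 0.0553
Since p ≈ 0.0553 > α = 0.025, fail to reject H0; the data do not provide sufficient evidence against H0.

1.6786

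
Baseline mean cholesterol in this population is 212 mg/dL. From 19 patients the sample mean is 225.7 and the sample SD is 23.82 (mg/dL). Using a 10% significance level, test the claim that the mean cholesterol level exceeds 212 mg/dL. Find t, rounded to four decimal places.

H0: μ = 212; H1: μ > 212 (one-sample t-test, right-tailed).
t = (x̄ − μ₀)/(s/√n) = (225.7 − 212)/(23.82/√19) = 2.5070
df = n − 1 = 18
p-value = P(T ≥ 2.5070) ≈ 0.0110
Since p ≈ 0.0110 < α = 0.1, reject H0; the evidence is statistically significant.

2.5070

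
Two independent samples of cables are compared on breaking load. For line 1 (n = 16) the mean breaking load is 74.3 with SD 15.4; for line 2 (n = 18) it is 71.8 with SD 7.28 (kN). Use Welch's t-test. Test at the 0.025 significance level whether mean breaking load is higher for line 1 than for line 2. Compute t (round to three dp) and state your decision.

t = 0.593; fail to reject H0

Let group 1 = line 1, group 2 = line 2. H0: μ_1 = μ_2; H1: μ_1 > μ_2 (Welch's two-sample t-test, right-tailed).
t = (x̄_1 − x̄_2)/√(s_1²/n_1 + s_2²/n_2) = (74.3 − 71.8)/√(15.4²/16 + 7.28²/18) = 0.593
Welch–Satterthwaite df ≈ 20.83
p-value = P(T ≥ 0.593) ≈ 0.2797
Since p ≈ 0.2797 > α = 0.025, fail to reject H0; the data do not provide sufficient evidence against H0.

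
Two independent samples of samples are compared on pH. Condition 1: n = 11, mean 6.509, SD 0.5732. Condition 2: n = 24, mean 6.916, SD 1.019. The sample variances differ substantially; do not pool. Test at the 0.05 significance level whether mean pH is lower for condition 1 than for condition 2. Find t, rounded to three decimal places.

-1.505

Let group 1 = condition 1, group 2 = condition 2. H0: μ_1 = μ_2; H1: μ_1 < μ_2 (Welch's two-sample t-test, left-tailed).
t = (x̄_1 − x̄_2)/√(s_1²/n_1 + s_2²/n_2) = (6.509 − 6.916)/√(0.5732²/11 + 1.019²/24) = -1.505
Welch–Satterthwaite df ≈ 31.35
p-value = P(T ≤ -1.505) ≈ 0.071
Since p ≈ 0.071 > α = 0.05, fail to reject H0; the evidence is not statistically significant.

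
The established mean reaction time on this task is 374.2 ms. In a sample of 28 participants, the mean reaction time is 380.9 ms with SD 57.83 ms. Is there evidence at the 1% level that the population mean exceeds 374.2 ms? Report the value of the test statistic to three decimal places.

H0: μ = 374.2; H1: μ > 374.2 (one-sample t-test, right-tailed).
t = (x̄ − μ₀)/(s/√n) = (380.9 − 374.2)/(57.83/√28) = 0.613
df = n − 1 = 27
p-value = P(T ≥ 0.613) ≈ 0.2725
Since p ≈ 0.2725 > α = 0.01, fail to reject H0; the evidence is not statistically significant.

0.613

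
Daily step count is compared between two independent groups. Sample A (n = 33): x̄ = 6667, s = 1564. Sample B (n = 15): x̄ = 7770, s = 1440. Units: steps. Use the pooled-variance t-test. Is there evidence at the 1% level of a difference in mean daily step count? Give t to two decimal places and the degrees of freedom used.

t = -2.32, df = 46

Let group 1 = sample A, group 2 = sample B. H0: μ_1 = μ_2; H1: μ_1 ≠ μ_2 (two-sample pooled-variance t-test, two-sided).
s_p² = [(33−1)·1564² + (15−1)·1440²]/(33+15−2) = 2332730
t = (6667 − 7770)/√[2332730·(1/33 + 1/15)] = -2.32
df = n₁ + n₂ − 2 = 46
Two-sided p-value ≈ 0.025
Since p ≈ 0.025 > α = 0.01, fail to reject H0; the evidence is not statistically significant.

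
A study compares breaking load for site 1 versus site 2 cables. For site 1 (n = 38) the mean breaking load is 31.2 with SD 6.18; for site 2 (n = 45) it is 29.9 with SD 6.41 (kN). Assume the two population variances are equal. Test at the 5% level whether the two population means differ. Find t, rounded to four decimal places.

Let group 1 = site 1, group 2 = site 2. H0: μ_1 = μ_2; H1: μ_1 ≠ μ_2 (two-sample pooled-variance t-test, two-sided).
s_p² = [(38−1)·6.18² + (45−1)·6.41²]/(38+45−2) = 39.7654
t = (31.2 − 29.9)/√[39.7654·(1/38 + 1/45)] = 0.9357
df = n₁ + n₂ − 2 = 81
Two-sided p-value ≈ 0.3522
Since p ≈ 0.3522 > α = 0.05, fail to reject H0; the evidence is not statistically significant.

0.9357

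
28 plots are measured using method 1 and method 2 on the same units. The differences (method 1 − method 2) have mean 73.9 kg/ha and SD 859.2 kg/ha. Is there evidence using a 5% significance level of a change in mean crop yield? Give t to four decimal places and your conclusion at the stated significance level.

H0: μ_d = 0; H1: μ_d ≠ 0 (paired t-test on the differences, two-sided).
t = d̄/(s_d/√n) = 73.9/(859.2/√28) = 0.4551
df = n − 1 = 27
Two-sided p-value ≈ 0.6527
Since p ≈ 0.6527 > α = 0.05, fail to reject H0; the evidence is not statistically significant.

t = 0.4551; fail to reject H0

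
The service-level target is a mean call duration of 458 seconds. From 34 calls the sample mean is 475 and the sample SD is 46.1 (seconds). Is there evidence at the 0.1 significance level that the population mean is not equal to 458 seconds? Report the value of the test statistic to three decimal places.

H0: μ = 458; H1: μ ≠ 458 (one-sample t-test, two-sided).
t = (x̄ − μ₀)/(s/√n) = (475 − 458)/(46.1/√34) = 2.150
df = n − 1 = 33
Two-sided p-value ≈ 0.039
Since p ≈ 0.039 < α = 0.1, reject H0; the data support H1.

2.150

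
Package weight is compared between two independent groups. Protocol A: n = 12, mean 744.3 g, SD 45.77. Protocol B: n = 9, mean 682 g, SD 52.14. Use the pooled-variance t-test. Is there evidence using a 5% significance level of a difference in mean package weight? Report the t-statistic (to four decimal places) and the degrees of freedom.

t = 2.9098, df = 19

Let group 1 = protocol A, group 2 = protocol B. H0: μ_1 = μ_2; H1: μ_1 ≠ μ_2 (two-sample pooled-variance t-test, two-sided).
s_p² = [(12−1)·45.77² + (9−1)·52.14²]/(12+9−2) = 2357.5
t = (744.3 − 682)/√[2357.5·(1/12 + 1/9)] = 2.9098
df = n₁ + n₂ − 2 = 19
Two-sided p-value ≈ 0.0090
Since p ≈ 0.0090 < α = 0.05, reject H0; the data support H1.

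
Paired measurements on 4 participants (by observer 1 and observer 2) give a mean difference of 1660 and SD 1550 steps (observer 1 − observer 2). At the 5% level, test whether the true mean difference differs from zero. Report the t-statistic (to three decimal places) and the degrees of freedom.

H0: μ_d = 0; H1: μ_d ≠ 0 (paired t-test on the differences, two-sided).
t = d̄/(s_d/√n) = 1660/(1550/√4) = 2.142
df = n − 1 = 3
Two-sided p-value ≈ 0.122
Since p ≈ 0.122 > α = 0.05, fail to reject H0; the data do not provide sufficient evidence against H0.

t = 2.142, df = 3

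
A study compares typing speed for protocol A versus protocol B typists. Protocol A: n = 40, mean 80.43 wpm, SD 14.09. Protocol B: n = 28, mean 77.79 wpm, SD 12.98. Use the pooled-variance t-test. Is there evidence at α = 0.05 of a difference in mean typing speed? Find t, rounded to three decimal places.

0.785

Let group 1 = protocol A, group 2 = protocol B. H0: μ_1 = μ_2; H1: μ_1 ≠ μ_2 (two-sample pooled-variance t-test, two-sided).
s_p² = [(40−1)·14.09² + (28−1)·12.98²]/(40+28−2) = 186.236
t = (80.43 − 77.79)/√[186.236·(1/40 + 1/28)] = 0.785
df = n₁ + n₂ − 2 = 66
Two-sided p-value ≈ 0.4352
Since p ≈ 0.4352 > α = 0.05, fail to reject H0; the data do not provide sufficient evidence against H0.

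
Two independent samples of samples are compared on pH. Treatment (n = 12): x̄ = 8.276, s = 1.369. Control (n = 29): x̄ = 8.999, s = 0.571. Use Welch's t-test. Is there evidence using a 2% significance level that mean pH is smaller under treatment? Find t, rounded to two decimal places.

-1.77

Let group 1 = treatment, group 2 = control. H0: μ_1 = μ_2; H1: μ_1 < μ_2 (Welch's two-sample t-test, left-tailed).
t = (x̄_1 − x̄_2)/√(s_1²/n_1 + s_2²/n_2) = (8.276 − 8.999)/√(1.369²/12 + 0.571²/29) = -1.77
Welch–Satterthwaite df ≈ 12.62
p-value = P(T ≤ -1.77) ≈ 0.051
Since p ≈ 0.051 > α = 0.02, fail to reject H0; the evidence is not statistically significant.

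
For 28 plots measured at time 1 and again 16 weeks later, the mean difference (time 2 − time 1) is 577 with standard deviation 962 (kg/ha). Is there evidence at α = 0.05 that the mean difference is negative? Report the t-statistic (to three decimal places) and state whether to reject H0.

t = 3.174; fail to reject H0

H0: μ_d = 0; H1: μ_d < 0 (paired t-test on the differences, left-tailed).
t = d̄/(s_d/√n) = 577/(962/√28) = 3.174
df = n − 1 = 27
p-value = P(T ≤ 3.174) ≈ 0.998
Since p ≈ 0.998 > α = 0.05, fail to reject H0; the data do not provide sufficient evidence against H0.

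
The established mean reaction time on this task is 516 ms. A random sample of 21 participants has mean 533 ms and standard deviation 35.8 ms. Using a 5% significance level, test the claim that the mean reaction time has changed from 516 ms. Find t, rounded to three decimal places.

H0: μ = 516; H1: μ ≠ 516 (one-sample t-test, two-sided).
t = (x̄ − μ₀)/(s/√n) = (533 − 516)/(35.8/√21) = 2.176
df = n − 1 = 20
Two-sided p-value ≈ 0.042
Since p ≈ 0.042 < α = 0.05, reject H0; the evidence is statistically significant.

2.176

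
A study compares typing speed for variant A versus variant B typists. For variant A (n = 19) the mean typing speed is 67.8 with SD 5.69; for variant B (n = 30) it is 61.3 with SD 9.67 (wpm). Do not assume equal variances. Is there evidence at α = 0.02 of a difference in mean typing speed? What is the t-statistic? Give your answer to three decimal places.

Let group 1 = variant A, group 2 = variant B. H0: μ_1 = μ_2; H1: μ_1 ≠ μ_2 (Welch's two-sample t-test, two-sided).
t = (x̄_1 − x̄_2)/√(s_1²/n_1 + s_2²/n_2) = (67.8 − 61.3)/√(5.69²/19 + 9.67²/30) = 2.960
Welch–Satterthwaite df ≈ 46.83
Two-sided p-value ≈ 0.0048
Since p ≈ 0.0048 < α = 0.02, reject H0; the evidence is statistically significant.

2.960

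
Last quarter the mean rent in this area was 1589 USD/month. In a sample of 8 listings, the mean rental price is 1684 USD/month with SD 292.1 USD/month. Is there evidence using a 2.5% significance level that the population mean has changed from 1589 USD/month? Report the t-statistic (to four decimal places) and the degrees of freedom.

H0: μ = 1589; H1: μ ≠ 1589 (one-sample t-test, two-sided).
t = (x̄ − μ₀)/(s/√n) = (1684 − 1589)/(292.1/√8) = 0.9199
df = n − 1 = 7
Two-sided p-value ≈ 0.388
Since p ≈ 0.388 > α = 0.025, fail to reject H0; the evidence is not statistically significant.

t = 0.9199, df = 7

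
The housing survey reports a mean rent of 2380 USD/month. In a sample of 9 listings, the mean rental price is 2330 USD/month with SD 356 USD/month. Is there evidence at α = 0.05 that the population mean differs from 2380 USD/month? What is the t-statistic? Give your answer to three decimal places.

H0: μ = 2380; H1: μ ≠ 2380 (one-sample t-test, two-sided).
t = (x̄ − μ₀)/(s/√n) = (2330 − 2380)/(356/√9) = -0.421
df = n − 1 = 8
Two-sided p-value ≈ 0.6846
Since p ≈ 0.6846 > α = 0.05, fail to reject H0; the data do not provide sufficient evidence against H0.

-0.421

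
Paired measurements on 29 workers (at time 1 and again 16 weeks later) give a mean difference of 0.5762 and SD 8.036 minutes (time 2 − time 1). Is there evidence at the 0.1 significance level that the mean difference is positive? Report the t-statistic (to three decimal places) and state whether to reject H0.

t = 0.386; fail to reject H0

H0: μ_d = 0; H1: μ_d > 0 (paired t-test on the differences, right-tailed).
t = d̄/(s_d/√n) = 0.5762/(8.036/√29) = 0.386
df = n − 1 = 28
p-value = P(T ≥ 0.386) ≈ 0.3512
Since p ≈ 0.3512 > α = 0.1, fail to reject H0; the evidence is not statistically significant.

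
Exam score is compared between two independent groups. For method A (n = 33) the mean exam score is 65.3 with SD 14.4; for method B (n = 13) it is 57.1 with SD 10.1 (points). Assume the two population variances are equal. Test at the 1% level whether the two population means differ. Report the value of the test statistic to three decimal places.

Let group 1 = method A, group 2 = method B. H0: μ_1 = μ_2; H1: μ_1 ≠ μ_2 (two-sample pooled-variance t-test, two-sided).
s_p² = [(33−1)·14.4² + (13−1)·10.1²]/(33+13−2) = 178.628
t = (65.3 − 57.1)/√[178.628·(1/33 + 1/13)] = 1.874
df = n₁ + n₂ − 2 = 44
Two-sided p-value ≈ 0.068
Since p ≈ 0.068 > α = 0.01, fail to reject H0; the data do not provide sufficient evidence against H0.

1.874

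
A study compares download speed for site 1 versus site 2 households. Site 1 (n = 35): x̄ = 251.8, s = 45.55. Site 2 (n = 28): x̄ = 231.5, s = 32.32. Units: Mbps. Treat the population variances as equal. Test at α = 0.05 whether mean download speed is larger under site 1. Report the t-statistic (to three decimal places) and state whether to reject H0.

Let group 1 = site 1, group 2 = site 2. H0: μ_1 = μ_2; H1: μ_1 > μ_2 (two-sample pooled-variance t-test, right-tailed).
s_p² = [(35−1)·45.55² + (28−1)·32.32²]/(35+28−2) = 1618.8
t = (251.8 − 231.5)/√[1618.8·(1/35 + 1/28)] = 1.990
df = n₁ + n₂ − 2 = 61
p-value = P(T ≥ 1.990) ≈ 0.026
Since p ≈ 0.026 < α = 0.05, reject H0; the data support H1.

t = 1.990; reject H0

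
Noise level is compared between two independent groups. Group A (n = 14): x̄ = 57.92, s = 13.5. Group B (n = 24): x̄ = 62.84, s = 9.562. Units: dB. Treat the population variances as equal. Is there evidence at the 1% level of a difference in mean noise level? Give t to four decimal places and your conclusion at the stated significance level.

Let group 1 = group A, group 2 = group B. H0: μ_1 = μ_2; H1: μ_1 ≠ μ_2 (two-sample pooled-variance t-test, two-sided).
s_p² = [(14−1)·13.5² + (24−1)·9.562²]/(14+24−2) = 124.227
t = (57.92 − 62.84)/√[124.227·(1/14 + 1/24)] = -1.3126
df = n₁ + n₂ − 2 = 36
Two-sided p-value ≈ 0.1976
Since p ≈ 0.1976 > α = 0.01, fail to reject H0; the data do not provide sufficient evidence against H0.

t = -1.3126; fail to reject H0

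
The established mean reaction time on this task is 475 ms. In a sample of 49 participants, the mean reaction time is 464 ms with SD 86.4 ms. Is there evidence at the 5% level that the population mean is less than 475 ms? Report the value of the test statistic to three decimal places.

H0: μ = 475; H1: μ < 475 (one-sample t-test, left-tailed).
t = (x̄ − μ₀)/(s/√n) = (464 − 475)/(86.4/√49) = -0.891
df = n − 1 = 48
p-value = P(T ≤ -0.891) ≈ 0.1886
Since p ≈ 0.1886 > α = 0.05, fail to reject H0; the data do not provide sufficient evidence against H0.

-0.891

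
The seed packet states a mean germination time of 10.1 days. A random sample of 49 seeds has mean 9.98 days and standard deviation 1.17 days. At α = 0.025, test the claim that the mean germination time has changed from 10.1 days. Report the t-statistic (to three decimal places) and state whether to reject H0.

t = -0.718; fail to reject H0

H0: μ = 10.1; H1: μ ≠ 10.1 (one-sample t-test, two-sided).
t = (x̄ − μ₀)/(s/√n) = (9.98 − 10.1)/(1.17/√49) = -0.718
df = n − 1 = 48
Two-sided p-value ≈ 0.476
Since p ≈ 0.476 > α = 0.025, fail to reject H0; the evidence is not statistically significant.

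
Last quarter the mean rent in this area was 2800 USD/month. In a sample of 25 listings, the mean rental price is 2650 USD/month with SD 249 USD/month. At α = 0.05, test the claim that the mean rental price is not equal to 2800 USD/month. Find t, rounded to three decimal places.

-3.012

H0: μ = 2800; H1: μ ≠ 2800 (one-sample t-test, two-sided).
t = (x̄ − μ₀)/(s/√n) = (2650 − 2800)/(249/√25) = -3.012
df = n − 1 = 24
Two-sided p-value ≈ 0.006
Since p ≈ 0.006 < α = 0.05, reject H0; the evidence is statistically significant.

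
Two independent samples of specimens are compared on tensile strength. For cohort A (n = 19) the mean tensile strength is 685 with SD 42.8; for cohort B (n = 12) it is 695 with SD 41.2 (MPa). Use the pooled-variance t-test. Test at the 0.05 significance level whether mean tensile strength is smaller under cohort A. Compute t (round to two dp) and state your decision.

Let group 1 = cohort A, group 2 = cohort B. H0: μ_1 = μ_2; H1: μ_1 < μ_2 (two-sample pooled-variance t-test, left-tailed).
s_p² = [(19−1)·42.8² + (12−1)·41.2²]/(19+12−2) = 1780.86
t = (685 − 695)/√[1780.86·(1/19 + 1/12)] = -0.64
df = n₁ + n₂ − 2 = 29
p-value = P(T ≤ -0.64) ≈ 0.2628
Since p ≈ 0.2628 > α = 0.05, fail to reject H0; the data do not provide sufficient evidence against H0.

t = -0.64; fail to reject H0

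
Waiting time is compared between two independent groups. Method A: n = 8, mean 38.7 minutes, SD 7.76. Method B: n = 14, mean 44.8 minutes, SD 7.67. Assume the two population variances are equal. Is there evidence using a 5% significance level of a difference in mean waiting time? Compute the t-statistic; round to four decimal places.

Let group 1 = method A, group 2 = method B. H0: μ_1 = μ_2; H1: μ_1 ≠ μ_2 (two-sample pooled-variance t-test, two-sided).
s_p² = [(8−1)·7.76² + (14−1)·7.67²]/(8+14−2) = 59.3149
t = (38.7 − 44.8)/√[59.3149·(1/8 + 1/14)] = -1.7871
df = n₁ + n₂ − 2 = 20
Two-sided p-value ≈ 0.0891
Since p ≈ 0.0891 > α = 0.05, fail to reject H0; the evidence is not statistically significant.

-1.7871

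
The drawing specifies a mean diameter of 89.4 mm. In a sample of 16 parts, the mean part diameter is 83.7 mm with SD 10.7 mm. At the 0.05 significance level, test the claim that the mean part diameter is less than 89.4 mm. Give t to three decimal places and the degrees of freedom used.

H0: μ = 89.4; H1: μ < 89.4 (one-sample t-test, left-tailed).
t = (x̄ − μ₀)/(s/√n) = (83.7 − 89.4)/(10.7/√16) = -2.131
df = n − 1 = 15
p-value = P(T ≤ -2.131) ≈ 0.0250
Since p ≈ 0.0250 < α = 0.05, reject H0; the data support H1.

t = -2.131, df = 15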